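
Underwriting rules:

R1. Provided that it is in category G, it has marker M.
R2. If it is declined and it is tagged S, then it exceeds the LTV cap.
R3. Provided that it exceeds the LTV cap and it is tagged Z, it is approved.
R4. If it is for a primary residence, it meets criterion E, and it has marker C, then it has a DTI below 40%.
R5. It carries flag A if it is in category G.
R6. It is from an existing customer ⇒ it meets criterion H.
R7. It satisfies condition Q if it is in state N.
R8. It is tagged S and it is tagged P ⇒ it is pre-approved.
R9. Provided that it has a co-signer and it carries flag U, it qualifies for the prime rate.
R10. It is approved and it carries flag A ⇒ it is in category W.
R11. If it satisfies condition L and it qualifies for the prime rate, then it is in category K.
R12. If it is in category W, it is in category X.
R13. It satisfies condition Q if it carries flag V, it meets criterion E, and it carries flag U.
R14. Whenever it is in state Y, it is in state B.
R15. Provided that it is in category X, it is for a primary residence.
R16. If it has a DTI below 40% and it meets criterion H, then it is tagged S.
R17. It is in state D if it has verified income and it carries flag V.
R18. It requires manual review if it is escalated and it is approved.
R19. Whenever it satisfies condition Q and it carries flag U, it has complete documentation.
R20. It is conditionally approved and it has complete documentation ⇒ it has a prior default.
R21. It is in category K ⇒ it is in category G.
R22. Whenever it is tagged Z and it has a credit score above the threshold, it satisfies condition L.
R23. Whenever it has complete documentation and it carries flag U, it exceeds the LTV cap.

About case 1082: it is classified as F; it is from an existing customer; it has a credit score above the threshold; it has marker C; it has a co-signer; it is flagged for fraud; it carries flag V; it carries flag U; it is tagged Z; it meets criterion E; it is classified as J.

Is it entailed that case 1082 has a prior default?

Forward chaining from the given facts derives: meets criterion H, qualifies for the prime rate, satisfies condition Q, has complete documentation, satisfies condition L, exceeds the LTV cap, is approved, is in category K, is in category G, has marker M, carries flag A, is in category W, is in category X, is for a primary residence, has a DTI below 40%, is tagged S.
The only rule concluding "it has a prior default" is R20, which needs "it is conditionally approved"; that is never established.

No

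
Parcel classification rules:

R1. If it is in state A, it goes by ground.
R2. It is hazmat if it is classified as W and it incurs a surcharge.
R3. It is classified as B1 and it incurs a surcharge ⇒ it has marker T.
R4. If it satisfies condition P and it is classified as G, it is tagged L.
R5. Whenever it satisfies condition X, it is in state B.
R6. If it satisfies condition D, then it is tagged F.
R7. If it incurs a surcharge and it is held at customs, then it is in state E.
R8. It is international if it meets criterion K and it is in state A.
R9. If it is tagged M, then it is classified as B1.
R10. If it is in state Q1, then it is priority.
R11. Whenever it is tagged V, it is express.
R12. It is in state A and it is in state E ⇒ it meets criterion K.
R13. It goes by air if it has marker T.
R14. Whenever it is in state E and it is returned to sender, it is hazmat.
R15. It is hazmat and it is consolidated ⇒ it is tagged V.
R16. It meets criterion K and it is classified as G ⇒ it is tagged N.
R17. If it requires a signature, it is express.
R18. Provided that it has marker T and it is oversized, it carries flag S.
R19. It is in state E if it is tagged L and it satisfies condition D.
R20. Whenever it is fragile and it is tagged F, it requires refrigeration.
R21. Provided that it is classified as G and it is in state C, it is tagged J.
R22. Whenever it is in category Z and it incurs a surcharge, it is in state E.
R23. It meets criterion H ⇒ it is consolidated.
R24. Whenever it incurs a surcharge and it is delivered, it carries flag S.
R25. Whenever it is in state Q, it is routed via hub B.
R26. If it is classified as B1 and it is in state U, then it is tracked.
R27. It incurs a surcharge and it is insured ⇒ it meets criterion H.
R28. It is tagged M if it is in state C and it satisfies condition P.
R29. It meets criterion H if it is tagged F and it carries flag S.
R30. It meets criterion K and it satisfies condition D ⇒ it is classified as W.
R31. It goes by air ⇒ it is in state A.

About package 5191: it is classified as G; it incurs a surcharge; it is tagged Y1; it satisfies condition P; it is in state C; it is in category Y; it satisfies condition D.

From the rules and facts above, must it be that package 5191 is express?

Forward chaining from the given facts derives: is tagged L, is tagged F, is in state E, is tagged J, is tagged M, is classified as B1, has marker T, goes by air, is in state A, goes by ground, meets criterion K, is tagged N, is classified as W, is hazmat, is international.
Rules concluding "it is express": R11 needs "it is tagged V"; R17 needs "it requires a signature" — none of these are established.

No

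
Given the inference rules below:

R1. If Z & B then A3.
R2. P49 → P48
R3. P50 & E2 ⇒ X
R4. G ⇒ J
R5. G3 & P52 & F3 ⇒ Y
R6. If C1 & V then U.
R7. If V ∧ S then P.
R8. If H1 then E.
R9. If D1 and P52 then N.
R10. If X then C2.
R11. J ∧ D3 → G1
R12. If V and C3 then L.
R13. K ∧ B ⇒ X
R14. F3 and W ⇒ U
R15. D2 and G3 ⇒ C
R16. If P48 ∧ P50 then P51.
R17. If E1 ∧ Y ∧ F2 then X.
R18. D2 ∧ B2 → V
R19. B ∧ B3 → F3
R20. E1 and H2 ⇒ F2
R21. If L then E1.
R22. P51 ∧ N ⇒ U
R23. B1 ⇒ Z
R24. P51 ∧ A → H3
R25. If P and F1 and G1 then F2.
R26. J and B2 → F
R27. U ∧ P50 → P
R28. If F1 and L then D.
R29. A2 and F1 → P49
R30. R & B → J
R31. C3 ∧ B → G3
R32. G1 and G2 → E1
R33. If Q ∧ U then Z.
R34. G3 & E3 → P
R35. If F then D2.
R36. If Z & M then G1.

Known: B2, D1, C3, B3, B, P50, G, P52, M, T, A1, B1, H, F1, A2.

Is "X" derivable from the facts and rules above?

J  (by R4: G)
N  (by R9: D1, P52)
F3  (by R19: B, B3)
Z  (by R23: B1)
F  (by R26: J, B2)
P49  (by R29: A2, F1)
G3  (by R31: C3, B)
D2  (by R35: F)
G1  (by R36: Z, M)
P48  (by R2: P49)
Y  (by R5: G3, P52, F3)
P51  (by R16: P48, P50)
V  (by R18: D2, B2)
U  (by R22: P51, N)
P  (by R27: U, P50)
L  (by R12: V, C3)
E1  (by R21: L)
F2  (by R25: P, F1, G1)
X  (by R17: E1, Y, F2)

Yes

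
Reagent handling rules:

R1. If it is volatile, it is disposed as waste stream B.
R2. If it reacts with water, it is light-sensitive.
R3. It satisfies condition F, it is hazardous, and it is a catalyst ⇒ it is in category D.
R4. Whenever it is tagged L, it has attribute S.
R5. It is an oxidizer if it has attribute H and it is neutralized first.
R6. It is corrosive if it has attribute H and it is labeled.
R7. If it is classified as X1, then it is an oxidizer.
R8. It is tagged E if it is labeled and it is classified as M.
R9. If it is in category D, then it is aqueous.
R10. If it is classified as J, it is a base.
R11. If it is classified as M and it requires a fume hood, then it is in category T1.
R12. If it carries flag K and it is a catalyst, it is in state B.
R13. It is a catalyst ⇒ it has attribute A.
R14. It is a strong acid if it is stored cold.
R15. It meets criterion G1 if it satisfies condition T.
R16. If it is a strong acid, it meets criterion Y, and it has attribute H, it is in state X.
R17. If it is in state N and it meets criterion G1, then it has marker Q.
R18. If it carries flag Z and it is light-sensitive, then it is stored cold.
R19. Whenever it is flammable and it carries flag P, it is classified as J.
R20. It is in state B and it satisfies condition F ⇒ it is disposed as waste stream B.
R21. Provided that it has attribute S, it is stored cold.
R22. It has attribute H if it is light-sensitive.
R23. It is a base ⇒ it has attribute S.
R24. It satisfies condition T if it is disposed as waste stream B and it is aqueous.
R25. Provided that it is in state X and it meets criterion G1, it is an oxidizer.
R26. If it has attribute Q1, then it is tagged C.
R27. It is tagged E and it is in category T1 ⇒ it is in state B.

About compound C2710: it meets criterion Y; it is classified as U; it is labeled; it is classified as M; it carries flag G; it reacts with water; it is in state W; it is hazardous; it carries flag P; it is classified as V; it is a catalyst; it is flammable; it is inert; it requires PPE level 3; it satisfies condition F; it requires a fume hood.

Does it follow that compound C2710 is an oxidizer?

Yes

By R2 (it reacts with water): it is light-sensitive.
By R3 (it satisfies condition F, it is hazardous, it is a catalyst): it is in category D.
By R8 (it is labeled, it is classified as M): it is tagged E.
By R9 (it is in category D): it is aqueous.
By R11 (it is classified as M, it requires a fume hood): it is in category T1.
By R19 (it is flammable, it carries flag P): it is classified as J.
By R22 (it is light-sensitive): it has attribute H.
By R27 (it is tagged E, it is in category T1): it is in state B.
By R10 (it is classified as J): it is a base.
By R20 (it is in state B, it satisfies condition F): it is disposed as waste stream B.
By R23 (it is a base): it has attribute S.
By R24 (it is disposed as waste stream B, it is aqueous): it satisfies condition T.
By R15 (it satisfies condition T): it meets criterion G1.
By R21 (it has attribute S): it is stored cold.
By R14 (it is stored cold): it is a strong acid.
By R16 (it is a strong acid, it meets criterion Y, it has attribute H): it is in state X.
By R25 (it is in state X, it meets criterion G1): it is an oxidizer.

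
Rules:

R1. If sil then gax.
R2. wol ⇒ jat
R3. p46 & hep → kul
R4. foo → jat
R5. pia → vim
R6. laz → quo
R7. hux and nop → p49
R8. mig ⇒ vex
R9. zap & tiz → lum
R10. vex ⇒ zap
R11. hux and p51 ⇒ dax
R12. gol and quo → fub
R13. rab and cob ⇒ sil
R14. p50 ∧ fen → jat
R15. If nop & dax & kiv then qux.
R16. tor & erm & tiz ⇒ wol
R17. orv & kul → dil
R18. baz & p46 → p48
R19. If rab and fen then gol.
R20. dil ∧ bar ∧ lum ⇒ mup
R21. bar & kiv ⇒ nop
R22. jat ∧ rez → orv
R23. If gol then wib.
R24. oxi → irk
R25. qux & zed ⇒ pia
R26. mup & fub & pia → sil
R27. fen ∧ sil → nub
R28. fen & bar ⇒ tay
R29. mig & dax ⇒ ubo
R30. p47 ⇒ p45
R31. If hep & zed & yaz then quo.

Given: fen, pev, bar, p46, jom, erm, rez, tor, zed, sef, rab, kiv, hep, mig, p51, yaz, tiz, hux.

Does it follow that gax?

kul  (by R3: p46, hep)
vex  (by R8: mig)
zap  (by R10: vex)
dax  (by R11: hux, p51)
wol  (by R16: tor, erm, tiz)
gol  (by R19: rab, fen)
nop  (by R21: bar, kiv)
quo  (by R31: hep, zed, yaz)
jat  (by R2: wol)
lum  (by R9: zap, tiz)
fub  (by R12: gol, quo)
qux  (by R15: nop, dax, kiv)
orv  (by R22: jat, rez)
pia  (by R25: qux, zed)
dil  (by R17: orv, kul)
mup  (by R20: dil, bar, lum)
sil  (by R26: mup, fub, pia)
gax  (by R1: sil)

Yes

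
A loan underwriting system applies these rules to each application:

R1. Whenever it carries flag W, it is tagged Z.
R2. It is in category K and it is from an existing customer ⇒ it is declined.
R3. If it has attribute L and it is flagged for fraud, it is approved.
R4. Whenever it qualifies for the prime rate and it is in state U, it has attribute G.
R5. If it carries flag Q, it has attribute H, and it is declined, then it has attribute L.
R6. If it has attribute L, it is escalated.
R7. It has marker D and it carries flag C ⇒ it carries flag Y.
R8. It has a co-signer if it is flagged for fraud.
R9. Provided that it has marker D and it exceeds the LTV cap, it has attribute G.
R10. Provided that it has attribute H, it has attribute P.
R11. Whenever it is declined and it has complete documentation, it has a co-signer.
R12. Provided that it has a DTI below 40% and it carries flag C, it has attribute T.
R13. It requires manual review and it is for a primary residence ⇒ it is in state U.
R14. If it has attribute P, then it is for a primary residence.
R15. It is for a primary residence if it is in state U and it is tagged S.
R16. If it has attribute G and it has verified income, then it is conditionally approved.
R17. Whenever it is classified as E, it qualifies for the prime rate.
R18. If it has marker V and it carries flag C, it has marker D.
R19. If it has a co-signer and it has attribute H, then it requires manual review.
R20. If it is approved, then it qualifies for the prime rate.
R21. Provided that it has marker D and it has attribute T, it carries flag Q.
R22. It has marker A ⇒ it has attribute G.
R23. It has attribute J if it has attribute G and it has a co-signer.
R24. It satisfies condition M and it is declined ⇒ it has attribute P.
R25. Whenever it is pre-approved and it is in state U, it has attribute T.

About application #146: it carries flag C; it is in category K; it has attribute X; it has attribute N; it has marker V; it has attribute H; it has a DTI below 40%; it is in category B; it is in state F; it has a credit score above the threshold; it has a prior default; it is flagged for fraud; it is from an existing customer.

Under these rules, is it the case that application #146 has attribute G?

Yes

By R2 (it is in category K, it is from an existing customer): it is declined.
By R8 (it is flagged for fraud): it has a co-signer.
By R10 (it has attribute H): it has attribute P.
By R12 (it has a DTI below 40%, it carries flag C): it has attribute T.
By R14 (it has attribute P): it is for a primary residence.
By R18 (it has marker V, it carries flag C): it has marker D.
By R19 (it has a co-signer, it has attribute H): it requires manual review.
By R21 (it has marker D, it has attribute T): it carries flag Q.
By R5 (it carries flag Q, it has attribute H, it is declined): it has attribute L.
By R13 (it requires manual review, it is for a primary residence): it is in state U.
By R3 (it has attribute L, it is flagged for fraud): it is approved.
By R20 (it is approved): it qualifies for the prime rate.
By R4 (it qualifies for the prime rate, it is in state U): it has attribute G.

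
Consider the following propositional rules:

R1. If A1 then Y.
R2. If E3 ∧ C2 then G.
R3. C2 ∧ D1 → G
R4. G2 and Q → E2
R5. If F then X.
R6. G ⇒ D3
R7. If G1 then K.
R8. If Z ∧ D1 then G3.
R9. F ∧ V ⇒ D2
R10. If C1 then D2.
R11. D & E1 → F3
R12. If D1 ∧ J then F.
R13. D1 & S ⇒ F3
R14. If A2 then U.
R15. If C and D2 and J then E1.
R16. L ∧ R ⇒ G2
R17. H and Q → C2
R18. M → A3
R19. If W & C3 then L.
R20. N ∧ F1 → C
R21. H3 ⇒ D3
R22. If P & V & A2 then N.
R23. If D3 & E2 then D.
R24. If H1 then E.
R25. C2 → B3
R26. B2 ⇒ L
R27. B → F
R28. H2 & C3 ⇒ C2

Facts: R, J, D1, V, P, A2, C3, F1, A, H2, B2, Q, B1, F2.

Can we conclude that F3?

Yes

F  (by R12: D1, J)
N  (by R22: P, V, A2)
L  (by R26: B2)
C2  (by R28: H2, C3)
G  (by R3: C2, D1)
D3  (by R6: G)
D2  (by R9: F, V)
G2  (by R16: L, R)
C  (by R20: N, F1)
E2  (by R4: G2, Q)
E1  (by R15: C, D2, J)
D  (by R23: D3, E2)
F3  (by R11: D, E1)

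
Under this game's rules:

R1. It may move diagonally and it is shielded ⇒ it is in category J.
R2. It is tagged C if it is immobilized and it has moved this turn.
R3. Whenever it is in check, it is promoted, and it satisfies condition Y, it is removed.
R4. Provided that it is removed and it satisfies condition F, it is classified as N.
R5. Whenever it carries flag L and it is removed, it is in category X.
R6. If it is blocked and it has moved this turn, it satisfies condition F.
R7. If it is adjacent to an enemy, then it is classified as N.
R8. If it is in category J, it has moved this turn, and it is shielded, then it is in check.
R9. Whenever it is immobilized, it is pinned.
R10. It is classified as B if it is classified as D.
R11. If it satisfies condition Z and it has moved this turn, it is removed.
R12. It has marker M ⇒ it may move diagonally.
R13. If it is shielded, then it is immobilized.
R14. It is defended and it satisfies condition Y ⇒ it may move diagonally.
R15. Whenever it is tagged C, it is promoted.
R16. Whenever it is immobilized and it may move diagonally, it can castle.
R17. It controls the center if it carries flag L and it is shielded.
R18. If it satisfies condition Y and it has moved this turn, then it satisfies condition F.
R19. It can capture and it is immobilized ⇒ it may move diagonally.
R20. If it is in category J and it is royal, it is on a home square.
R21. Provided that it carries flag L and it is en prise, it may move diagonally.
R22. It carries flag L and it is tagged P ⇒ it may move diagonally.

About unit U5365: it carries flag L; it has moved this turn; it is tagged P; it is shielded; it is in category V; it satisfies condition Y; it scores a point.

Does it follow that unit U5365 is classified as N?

By R13 (it is shielded): it is immobilized.
By R18 (it satisfies condition Y, it has moved this turn): it satisfies condition F.
By R22 (it carries flag L, it is tagged P): it may move diagonally.
By R1 (it may move diagonally, it is shielded): it is in category J.
By R2 (it is immobilized, it has moved this turn): it is tagged C.
By R8 (it is in category J, it has moved this turn, it is shielded): it is in check.
By R15 (it is tagged C): it is promoted.
By R3 (it is in check, it is promoted, it satisfies condition Y): it is removed.
By R4 (it is removed, it satisfies condition F): it is classified as N.

Yes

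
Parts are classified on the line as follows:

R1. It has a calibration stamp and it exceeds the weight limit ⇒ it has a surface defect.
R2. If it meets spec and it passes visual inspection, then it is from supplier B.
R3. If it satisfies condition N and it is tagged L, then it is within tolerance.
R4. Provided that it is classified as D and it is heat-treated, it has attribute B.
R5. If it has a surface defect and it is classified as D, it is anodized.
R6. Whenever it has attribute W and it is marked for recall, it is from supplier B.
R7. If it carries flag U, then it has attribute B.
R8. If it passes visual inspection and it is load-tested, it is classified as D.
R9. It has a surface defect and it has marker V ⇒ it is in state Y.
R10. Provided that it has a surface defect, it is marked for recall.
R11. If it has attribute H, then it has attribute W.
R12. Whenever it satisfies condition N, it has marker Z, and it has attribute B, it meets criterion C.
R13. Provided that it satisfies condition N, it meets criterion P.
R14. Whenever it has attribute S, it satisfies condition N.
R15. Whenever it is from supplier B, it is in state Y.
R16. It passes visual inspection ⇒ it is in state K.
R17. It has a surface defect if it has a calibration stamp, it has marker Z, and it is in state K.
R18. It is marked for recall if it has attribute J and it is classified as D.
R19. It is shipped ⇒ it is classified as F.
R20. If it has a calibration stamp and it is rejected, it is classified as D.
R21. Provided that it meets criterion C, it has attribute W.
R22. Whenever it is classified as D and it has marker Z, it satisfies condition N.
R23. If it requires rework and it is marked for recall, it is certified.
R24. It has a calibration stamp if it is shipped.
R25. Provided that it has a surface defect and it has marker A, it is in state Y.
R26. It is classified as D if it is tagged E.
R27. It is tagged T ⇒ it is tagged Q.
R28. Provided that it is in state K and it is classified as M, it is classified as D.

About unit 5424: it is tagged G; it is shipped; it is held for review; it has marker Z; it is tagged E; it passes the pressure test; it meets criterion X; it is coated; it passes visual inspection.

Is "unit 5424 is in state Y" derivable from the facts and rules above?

Forward chaining from the given facts derives: is in state K, is classified as F, has a calibration stamp, is classified as D, has a surface defect, satisfies condition N, is anodized, is marked for recall, meets criterion P.
Rules concluding "it is in state Y": R9 needs "it has marker V"; R15 needs "it is from supplier B"; R25 needs "it has marker A" — none of these are established.

No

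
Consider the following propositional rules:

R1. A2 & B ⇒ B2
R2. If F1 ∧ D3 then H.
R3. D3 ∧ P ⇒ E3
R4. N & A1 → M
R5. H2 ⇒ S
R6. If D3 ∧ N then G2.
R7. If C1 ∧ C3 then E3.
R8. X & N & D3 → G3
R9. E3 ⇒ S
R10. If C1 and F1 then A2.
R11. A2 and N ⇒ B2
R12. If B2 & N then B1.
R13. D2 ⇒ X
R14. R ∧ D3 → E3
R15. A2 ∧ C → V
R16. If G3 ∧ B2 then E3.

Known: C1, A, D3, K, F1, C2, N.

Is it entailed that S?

No

Forward chaining from the given facts derives: H, G2, A2, B2, B1.
Rules concluding S: R5 needs H2; R9 needs E3 — none of these are established.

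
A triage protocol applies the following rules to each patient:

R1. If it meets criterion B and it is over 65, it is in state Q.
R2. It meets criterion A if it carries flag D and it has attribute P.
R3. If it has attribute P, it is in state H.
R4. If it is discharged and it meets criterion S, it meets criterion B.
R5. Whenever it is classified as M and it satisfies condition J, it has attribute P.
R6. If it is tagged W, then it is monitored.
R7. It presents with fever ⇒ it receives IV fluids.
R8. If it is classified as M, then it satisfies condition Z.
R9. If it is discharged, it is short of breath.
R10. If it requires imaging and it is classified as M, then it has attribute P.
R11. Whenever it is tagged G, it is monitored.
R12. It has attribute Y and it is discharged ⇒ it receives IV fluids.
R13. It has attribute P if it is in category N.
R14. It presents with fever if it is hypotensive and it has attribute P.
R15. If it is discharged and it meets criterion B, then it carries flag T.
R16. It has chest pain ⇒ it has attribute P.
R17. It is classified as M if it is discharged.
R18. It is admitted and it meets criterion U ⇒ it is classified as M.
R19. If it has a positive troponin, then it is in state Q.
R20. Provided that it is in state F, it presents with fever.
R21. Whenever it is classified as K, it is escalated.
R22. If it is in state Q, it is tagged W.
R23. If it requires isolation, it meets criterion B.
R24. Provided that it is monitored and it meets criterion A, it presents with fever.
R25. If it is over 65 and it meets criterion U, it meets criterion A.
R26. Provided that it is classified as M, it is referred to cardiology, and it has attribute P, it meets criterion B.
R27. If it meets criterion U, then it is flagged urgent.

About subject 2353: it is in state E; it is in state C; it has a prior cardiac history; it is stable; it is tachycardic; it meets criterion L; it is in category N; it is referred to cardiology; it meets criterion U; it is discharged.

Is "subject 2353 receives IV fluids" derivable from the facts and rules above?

Forward chaining from the given facts derives: is short of breath, has attribute P, is classified as M, meets criterion B, is flagged urgent, is in state H, satisfies condition Z, carries flag T.
Rules concluding "it receives IV fluids": R7 needs "it presents with fever"; R12 needs "it has attribute Y" — none of these are established.

No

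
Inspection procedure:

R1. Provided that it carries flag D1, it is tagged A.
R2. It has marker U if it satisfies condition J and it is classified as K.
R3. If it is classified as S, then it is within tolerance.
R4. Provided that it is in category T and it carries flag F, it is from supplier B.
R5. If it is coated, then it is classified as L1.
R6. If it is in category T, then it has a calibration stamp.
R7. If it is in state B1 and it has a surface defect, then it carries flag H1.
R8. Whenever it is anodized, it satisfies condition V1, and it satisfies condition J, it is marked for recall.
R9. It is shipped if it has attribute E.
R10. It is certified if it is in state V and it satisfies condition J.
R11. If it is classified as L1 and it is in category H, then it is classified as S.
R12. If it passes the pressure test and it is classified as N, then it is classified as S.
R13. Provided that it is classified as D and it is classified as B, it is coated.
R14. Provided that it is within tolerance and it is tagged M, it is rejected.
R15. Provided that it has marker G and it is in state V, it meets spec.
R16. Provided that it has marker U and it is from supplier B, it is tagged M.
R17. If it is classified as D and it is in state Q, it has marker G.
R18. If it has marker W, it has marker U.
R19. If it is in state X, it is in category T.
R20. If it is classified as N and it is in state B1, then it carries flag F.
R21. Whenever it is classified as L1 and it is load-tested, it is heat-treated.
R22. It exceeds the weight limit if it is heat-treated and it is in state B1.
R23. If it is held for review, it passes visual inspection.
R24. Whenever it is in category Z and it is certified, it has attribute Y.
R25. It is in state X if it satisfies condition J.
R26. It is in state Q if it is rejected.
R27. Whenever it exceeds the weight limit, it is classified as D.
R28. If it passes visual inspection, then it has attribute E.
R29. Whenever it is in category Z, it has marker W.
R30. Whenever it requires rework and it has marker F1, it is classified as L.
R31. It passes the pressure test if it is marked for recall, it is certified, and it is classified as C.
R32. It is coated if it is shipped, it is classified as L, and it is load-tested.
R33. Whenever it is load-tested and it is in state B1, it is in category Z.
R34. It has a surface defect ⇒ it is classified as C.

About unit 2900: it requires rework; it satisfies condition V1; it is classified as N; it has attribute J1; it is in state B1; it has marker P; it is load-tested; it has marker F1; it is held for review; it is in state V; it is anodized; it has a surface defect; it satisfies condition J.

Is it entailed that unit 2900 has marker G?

Yes

By R8 (it is anodized, it satisfies condition V1, it satisfies condition J): it is marked for recall.
By R10 (it is in state V, it satisfies condition J): it is certified.
By R20 (it is classified as N, it is in state B1): it carries flag F.
By R23 (it is held for review): it passes visual inspection.
By R25 (it satisfies condition J): it is in state X.
By R28 (it passes visual inspection): it has attribute E.
By R30 (it requires rework, it has marker F1): it is classified as L.
By R33 (it is load-tested, it is in state B1): it is in category Z.
By R34 (it has a surface defect): it is classified as C.
By R9 (it has attribute E): it is shipped.
By R19 (it is in state X): it is in category T.
By R29 (it is in category Z): it has marker W.
By R31 (it is marked for recall, it is certified, it is classified as C): it passes the pressure test.
By R32 (it is shipped, it is classified as L, it is load-tested): it is coated.
By R4 (it is in category T, it carries flag F): it is from supplier B.
By R5 (it is coated): it is classified as L1.
By R12 (it passes the pressure test, it is classified as N): it is classified as S.
By R18 (it has marker W): it has marker U.
By R21 (it is classified as L1, it is load-tested): it is heat-treated.
By R22 (it is heat-treated, it is in state B1): it exceeds the weight limit.
By R27 (it exceeds the weight limit): it is classified as D.
By R3 (it is classified as S): it is within tolerance.
By R16 (it has marker U, it is from supplier B): it is tagged M.
By R14 (it is within tolerance, it is tagged M): it is rejected.
By R26 (it is rejected): it is in state Q.
By R17 (it is classified as D, it is in state Q): it has marker G.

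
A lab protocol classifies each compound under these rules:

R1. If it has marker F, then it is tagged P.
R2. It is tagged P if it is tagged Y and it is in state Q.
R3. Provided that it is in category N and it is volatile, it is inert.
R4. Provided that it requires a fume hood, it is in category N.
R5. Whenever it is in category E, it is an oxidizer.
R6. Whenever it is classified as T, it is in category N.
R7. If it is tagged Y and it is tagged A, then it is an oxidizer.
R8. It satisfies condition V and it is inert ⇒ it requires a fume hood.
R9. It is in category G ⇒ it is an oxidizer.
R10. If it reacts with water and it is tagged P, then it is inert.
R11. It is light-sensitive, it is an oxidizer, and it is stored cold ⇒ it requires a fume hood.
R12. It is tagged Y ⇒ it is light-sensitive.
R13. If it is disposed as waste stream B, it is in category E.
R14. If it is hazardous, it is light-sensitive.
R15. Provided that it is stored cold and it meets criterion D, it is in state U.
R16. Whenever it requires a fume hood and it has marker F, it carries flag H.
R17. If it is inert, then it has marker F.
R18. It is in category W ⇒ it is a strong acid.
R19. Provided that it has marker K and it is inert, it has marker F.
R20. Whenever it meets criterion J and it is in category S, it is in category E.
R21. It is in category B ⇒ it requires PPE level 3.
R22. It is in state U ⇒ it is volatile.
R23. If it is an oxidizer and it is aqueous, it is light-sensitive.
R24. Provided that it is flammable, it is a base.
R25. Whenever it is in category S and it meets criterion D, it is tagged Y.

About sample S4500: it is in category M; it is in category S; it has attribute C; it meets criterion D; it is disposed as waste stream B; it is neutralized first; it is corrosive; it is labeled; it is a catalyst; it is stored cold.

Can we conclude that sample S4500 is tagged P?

By R13 (it is disposed as waste stream B): it is in category E.
By R15 (it is stored cold, it meets criterion D): it is in state U.
By R22 (it is in state U): it is volatile.
By R25 (it is in category S, it meets criterion D): it is tagged Y.
By R5 (it is in category E): it is an oxidizer.
By R12 (it is tagged Y): it is light-sensitive.
By R11 (it is light-sensitive, it is an oxidizer, it is stored cold): it requires a fume hood.
By R4 (it requires a fume hood): it is in category N.
By R3 (it is in category N, it is volatile): it is inert.
By R17 (it is inert): it has marker F.
By R1 (it has marker F): it is tagged P.

Yes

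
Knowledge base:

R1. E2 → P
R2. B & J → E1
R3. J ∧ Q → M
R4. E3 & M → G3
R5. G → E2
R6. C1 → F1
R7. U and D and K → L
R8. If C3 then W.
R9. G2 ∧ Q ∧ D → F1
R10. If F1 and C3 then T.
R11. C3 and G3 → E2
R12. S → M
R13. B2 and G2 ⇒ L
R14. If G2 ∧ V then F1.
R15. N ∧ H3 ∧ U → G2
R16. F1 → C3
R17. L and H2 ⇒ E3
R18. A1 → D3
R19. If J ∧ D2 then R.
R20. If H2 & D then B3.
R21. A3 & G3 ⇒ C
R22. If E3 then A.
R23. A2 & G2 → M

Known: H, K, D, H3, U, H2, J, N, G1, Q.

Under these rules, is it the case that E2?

M  (by R3: J, Q)
L  (by R7: U, D, K)
G2  (by R15: N, H3, U)
E3  (by R17: L, H2)
G3  (by R4: E3, M)
F1  (by R9: G2, Q, D)
C3  (by R16: F1)
E2  (by R11: C3, G3)

Yes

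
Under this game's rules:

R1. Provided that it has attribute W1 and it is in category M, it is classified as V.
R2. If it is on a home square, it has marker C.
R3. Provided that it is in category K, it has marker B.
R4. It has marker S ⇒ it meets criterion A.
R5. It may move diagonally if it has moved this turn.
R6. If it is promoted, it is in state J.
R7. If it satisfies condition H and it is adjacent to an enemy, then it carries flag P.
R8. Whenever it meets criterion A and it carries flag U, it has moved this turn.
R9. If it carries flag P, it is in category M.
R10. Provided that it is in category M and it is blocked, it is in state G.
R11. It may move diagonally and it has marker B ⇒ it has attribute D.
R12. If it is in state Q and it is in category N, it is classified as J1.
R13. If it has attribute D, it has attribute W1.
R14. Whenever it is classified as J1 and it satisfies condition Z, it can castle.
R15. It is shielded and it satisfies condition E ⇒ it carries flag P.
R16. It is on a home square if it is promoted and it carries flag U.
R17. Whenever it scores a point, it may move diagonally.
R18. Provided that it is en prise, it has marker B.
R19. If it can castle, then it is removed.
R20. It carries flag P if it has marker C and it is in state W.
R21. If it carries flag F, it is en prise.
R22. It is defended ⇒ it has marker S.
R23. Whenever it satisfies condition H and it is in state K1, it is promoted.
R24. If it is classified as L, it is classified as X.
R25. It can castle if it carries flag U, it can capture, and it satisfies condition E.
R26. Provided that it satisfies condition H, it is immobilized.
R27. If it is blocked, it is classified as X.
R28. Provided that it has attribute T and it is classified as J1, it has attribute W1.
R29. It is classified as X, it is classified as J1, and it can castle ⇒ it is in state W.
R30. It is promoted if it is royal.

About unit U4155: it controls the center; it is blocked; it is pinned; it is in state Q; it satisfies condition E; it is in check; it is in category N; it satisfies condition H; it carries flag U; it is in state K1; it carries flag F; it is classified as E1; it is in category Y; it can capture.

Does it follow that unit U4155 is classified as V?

No

Forward chaining from the given facts derives: is classified as J1, is en prise, is promoted, can castle, is immobilized, is classified as X, is in state W, is in state J, is on a home square, has marker B, is removed, has marker C, carries flag P, is in category M, is in state G.
The only rule concluding "it is classified as V" is R1, which needs "it has attribute W1"; that is never established.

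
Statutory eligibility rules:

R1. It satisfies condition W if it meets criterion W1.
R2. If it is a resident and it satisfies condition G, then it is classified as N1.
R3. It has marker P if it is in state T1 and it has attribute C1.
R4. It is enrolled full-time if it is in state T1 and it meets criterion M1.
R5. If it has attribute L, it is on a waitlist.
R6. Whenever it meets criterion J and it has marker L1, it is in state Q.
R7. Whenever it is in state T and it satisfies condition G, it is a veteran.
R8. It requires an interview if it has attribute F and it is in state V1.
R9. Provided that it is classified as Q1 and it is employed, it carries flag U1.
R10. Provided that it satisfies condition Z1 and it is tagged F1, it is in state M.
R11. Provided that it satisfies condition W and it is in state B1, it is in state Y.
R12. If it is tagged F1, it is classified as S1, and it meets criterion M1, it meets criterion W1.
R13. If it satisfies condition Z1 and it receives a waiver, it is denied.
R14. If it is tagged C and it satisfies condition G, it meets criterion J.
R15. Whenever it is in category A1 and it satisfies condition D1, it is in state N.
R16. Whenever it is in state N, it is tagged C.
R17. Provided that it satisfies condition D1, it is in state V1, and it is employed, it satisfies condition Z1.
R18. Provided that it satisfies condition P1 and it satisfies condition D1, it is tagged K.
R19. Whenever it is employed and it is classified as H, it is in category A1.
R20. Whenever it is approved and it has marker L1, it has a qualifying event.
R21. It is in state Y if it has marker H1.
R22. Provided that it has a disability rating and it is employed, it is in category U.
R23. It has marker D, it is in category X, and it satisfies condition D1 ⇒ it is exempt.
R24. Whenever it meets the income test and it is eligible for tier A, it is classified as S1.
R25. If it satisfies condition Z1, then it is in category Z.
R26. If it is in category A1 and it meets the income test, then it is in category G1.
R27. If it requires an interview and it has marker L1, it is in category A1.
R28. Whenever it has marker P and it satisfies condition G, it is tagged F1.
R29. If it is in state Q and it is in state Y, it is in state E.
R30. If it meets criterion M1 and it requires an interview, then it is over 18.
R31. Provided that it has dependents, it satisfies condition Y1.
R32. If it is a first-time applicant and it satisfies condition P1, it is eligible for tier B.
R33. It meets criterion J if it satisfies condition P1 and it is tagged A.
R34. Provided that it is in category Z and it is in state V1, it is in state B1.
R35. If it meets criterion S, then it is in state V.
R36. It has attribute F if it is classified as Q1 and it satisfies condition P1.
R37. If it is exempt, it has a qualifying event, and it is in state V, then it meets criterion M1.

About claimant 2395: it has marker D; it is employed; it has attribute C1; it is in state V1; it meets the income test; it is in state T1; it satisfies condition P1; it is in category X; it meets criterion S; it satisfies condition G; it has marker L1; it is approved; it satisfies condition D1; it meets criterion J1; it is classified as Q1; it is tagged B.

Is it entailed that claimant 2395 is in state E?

No

Forward chaining from the given facts derives: has marker P, carries flag U1, satisfies condition Z1, is tagged K, has a qualifying event, is exempt, is in category Z, is tagged F1, is in state B1, is in state V, has attribute F, meets criterion M1, is enrolled full-time, requires an interview, is in state M, is in category A1, is over 18, is in state N, is tagged C, is in category G1, meets criterion J, is in state Q.
The only rule concluding "it is in state E" is R29, which needs "it is in state Y"; that is never established.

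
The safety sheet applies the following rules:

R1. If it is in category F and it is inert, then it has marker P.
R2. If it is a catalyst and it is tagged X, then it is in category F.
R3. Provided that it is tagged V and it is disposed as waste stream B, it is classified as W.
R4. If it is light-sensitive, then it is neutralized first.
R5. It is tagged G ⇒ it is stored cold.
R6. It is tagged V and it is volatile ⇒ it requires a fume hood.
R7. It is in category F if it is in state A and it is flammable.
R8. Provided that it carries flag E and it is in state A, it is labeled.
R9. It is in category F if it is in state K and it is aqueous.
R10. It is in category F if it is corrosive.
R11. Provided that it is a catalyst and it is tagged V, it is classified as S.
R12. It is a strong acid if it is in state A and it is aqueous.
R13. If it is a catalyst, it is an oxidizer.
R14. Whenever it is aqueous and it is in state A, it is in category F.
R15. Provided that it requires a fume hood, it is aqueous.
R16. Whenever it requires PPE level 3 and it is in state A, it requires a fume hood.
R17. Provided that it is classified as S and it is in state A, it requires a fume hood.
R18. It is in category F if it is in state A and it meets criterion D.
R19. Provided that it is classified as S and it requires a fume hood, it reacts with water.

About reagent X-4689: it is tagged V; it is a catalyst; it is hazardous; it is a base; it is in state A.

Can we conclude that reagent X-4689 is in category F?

By R11 (it is a catalyst, it is tagged V): it is classified as S.
By R17 (it is classified as S, it is in state A): it requires a fume hood.
By R15 (it requires a fume hood): it is aqueous.
By R14 (it is aqueous, it is in state A): it is in category F.

Yes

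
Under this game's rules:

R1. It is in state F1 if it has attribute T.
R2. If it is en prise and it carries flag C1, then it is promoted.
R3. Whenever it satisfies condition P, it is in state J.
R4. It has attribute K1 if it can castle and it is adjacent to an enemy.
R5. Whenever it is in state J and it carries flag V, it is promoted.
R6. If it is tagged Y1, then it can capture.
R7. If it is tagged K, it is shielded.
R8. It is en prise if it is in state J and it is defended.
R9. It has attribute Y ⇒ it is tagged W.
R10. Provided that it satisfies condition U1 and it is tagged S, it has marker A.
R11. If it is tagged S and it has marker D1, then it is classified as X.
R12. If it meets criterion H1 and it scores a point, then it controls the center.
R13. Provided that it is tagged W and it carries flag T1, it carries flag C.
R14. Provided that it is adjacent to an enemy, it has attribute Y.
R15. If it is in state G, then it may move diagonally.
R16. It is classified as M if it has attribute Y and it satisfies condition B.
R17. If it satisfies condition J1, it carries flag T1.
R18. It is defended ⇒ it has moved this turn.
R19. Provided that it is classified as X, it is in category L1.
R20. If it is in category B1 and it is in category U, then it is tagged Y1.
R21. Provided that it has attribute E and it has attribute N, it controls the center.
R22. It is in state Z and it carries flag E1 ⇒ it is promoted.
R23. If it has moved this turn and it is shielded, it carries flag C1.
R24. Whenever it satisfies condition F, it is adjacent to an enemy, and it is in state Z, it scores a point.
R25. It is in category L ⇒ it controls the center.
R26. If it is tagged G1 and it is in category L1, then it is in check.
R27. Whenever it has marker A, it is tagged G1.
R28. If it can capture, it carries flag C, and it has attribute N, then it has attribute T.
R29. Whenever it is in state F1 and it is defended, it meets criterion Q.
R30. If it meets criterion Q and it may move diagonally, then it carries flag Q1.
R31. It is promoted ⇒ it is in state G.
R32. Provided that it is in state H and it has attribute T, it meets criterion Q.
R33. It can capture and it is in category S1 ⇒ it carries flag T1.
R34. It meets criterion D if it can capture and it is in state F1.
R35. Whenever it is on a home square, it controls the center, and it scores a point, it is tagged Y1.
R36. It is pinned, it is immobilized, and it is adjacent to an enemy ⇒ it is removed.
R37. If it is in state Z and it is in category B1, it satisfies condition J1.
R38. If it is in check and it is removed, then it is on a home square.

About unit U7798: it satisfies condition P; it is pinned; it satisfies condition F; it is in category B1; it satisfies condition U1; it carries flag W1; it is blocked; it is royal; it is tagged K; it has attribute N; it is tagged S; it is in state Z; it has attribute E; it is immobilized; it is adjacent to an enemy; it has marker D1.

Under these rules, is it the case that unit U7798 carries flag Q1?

No

Forward chaining from the given facts derives: is in state J, is shielded, has marker A, is classified as X, has attribute Y, is in category L1, controls the center, scores a point, is tagged G1, is removed, satisfies condition J1, is tagged W, carries flag T1, is in check, is on a home square, carries flag C, is tagged Y1, can capture, has attribute T, is in state F1, meets criterion D.
The only rule concluding "it carries flag Q1" is R30, which needs "it meets criterion Q"; that is never established.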